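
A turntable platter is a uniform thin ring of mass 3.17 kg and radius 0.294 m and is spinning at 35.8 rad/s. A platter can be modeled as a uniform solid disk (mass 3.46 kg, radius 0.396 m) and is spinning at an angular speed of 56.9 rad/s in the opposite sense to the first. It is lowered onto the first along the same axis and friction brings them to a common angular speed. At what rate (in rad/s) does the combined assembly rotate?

|ω_f| ≈ 10.3 rad/s

The coupling torques are internal; angular momentum about the shared axis is conserved.
Moments of inertia: I_A = (3.17)(0.294)² = 0.2740 kg·m²; I_B = ½(3.46)(0.396)² = 0.2713 kg·m².
Taking A's sense as positive: L = (0.2740)(35.8) − (0.2713)(56.9) = -5.627 kg·m²·rad/s.
Combined I = 0.2740 + 0.2713 = 0.5453 kg·m².
ω_f = L / I = -5.627 / 0.5453 = -10.32 rad/s.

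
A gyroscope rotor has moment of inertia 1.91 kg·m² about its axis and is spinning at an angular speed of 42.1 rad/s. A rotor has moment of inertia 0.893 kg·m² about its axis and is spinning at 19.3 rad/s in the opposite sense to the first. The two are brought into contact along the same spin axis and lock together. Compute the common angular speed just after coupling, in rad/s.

|ω_f| ≈ 22.5 rad/s

No external torque acts about the common axis, so total angular momentum is conserved.
Taking A's sense as positive: L = (1.910)(42.1) − (0.8930)(19.3) = 63.18 kg·m²·rad/s.
Combined I = 1.910 + 0.8930 = 2.803 kg·m².
ω_f = L / I = 63.18 / 2.803 = 22.54 rad/s.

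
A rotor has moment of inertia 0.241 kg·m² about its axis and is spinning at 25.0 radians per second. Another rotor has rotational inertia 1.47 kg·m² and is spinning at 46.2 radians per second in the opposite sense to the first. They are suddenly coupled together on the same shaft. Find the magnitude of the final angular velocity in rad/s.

|ω_f| ≈ 36.2 rad/s

No external torque acts about the common axis, so total angular momentum is conserved.
Taking A's sense as positive: L = (0.2410)(25.0) − (1.470)(46.2) = -61.89 kg·m²·rad/s.
Combined I = 0.2410 + 1.470 = 1.711 kg·m².
ω_f = L / I = -61.89 / 1.711 = -36.17 rad/s.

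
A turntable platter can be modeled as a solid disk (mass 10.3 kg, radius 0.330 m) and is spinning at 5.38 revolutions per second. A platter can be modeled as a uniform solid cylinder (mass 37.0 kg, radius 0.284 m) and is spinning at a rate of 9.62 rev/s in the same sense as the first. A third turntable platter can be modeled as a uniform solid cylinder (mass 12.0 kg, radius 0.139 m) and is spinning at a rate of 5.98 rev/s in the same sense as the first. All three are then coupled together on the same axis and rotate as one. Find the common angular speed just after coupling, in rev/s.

|ω_f| ≈ 8.33 rev/s

The coupling torques are internal; angular momentum about the shared axis is conserved.
Moments of inertia: I_A = ½(10.3)(0.330)² = 0.5608 kg·m²; I_B = ½(37.0)(0.284)² = 1.492 kg·m²; I_C = ½(12.0)(0.139)² = 0.1159 kg·m².
Taking A's sense as positive: L = (0.5608)(5.38) + (1.492)(9.62) + (0.1159)(5.98) = 18.06 kg·m²·rev/s.
Combined I = 0.5608 + 1.492 + 0.1159 = 2.169 kg·m².
ω_f = L / I = 18.06 / 2.169 = 8.329 rev/s.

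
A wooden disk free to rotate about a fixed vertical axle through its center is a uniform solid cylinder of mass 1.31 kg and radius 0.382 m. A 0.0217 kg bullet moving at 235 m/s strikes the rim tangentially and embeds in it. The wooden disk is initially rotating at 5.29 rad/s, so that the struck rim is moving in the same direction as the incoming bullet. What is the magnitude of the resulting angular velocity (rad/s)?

The axle reaction passes through the axle and exerts no torque about it; angular momentum about the axle is conserved through the impact.
I_p = ½(1.31)(0.382)² = 0.09558 kg·m². Taking the sense of the bullet's angular momentum as positive, L_{bullet} = m v R = (0.0217)(235)(0.382) = 1.948 kg·m²/s.
L_i = +I_p ω_p + m v R = +(0.09558)(5.29) + 1.948 = 2.454 kg·m²/s.
After sticking, I_f = I_p + m R² = 0.09558 + (0.0217)(0.382)² = 0.09875 kg·m².
ω_f = L_i / I_f = 2.454 / 0.09875 = 24.85 rad/s.

|ω_f| ≈ 24.8 rad/s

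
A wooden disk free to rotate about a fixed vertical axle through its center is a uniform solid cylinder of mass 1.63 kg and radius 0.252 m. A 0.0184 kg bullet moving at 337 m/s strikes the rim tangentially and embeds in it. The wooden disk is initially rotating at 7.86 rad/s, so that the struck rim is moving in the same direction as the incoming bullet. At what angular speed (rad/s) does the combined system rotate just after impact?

The axle reaction passes through the axle and exerts no torque about it; angular momentum about the axle is conserved through the impact.
I_p = ½(1.63)(0.252)² = 0.05176 kg·m². Taking the sense of the bullet's angular momentum as positive, L_{bullet} = m v R = (0.0184)(337)(0.252) = 1.563 kg·m²/s.
L_i = +I_p ω_p + m v R = +(0.05176)(7.86) + 1.563 = 1.969 kg·m²/s.
After sticking, I_f = I_p + m R² = 0.05176 + (0.0184)(0.252)² = 0.05292 kg·m².
ω_f = L_i / I_f = 1.969 / 0.05292 = 37.21 rad/s.

|ω_f| ≈ 37.2 rad/s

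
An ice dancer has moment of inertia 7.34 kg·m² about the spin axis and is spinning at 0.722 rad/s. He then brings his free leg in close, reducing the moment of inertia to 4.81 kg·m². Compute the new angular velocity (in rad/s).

ω₂ ≈ 1.10 rad/s

No external torque acts about the spin axis, so angular momentum is conserved.
ω₂ = I₁ω₁ / I₂ = (7.340)(0.722 rad/s) / (4.810) = 1.102 rad/s.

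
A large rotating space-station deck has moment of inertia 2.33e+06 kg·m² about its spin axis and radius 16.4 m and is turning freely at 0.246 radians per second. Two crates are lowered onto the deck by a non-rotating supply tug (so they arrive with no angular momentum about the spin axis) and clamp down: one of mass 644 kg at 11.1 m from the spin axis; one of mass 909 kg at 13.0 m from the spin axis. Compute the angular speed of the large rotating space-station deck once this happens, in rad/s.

No external torque acts about the spin axis; L_before = L_after.
Added inertia Σmr² = (644)(11.1)² + (909)(13.0)² = 2.330e+05 kg·m²; I_f = 2.330e+06 + 2.330e+05 = 2.563e+06 kg·m².
ω_f = I_p ω_i / I_f = (2.330e+06)(0.246) / 2.563e+06 = 0.2236 rad/s.

ω_f ≈ 0.224 rad/s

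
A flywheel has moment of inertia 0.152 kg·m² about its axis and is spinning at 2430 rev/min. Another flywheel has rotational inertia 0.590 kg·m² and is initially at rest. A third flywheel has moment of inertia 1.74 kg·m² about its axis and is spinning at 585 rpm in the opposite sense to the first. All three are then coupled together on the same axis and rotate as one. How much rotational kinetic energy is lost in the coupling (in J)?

No external torque acts about the common axis, so total angular momentum is conserved.
Taking A's sense as positive: L = (0.1520)(2430) − (1.740)(585) = -648.5 kg·m²·rpm.
Combined I = 0.1520 + 0.5900 + 1.740 = 2.482 kg·m².
ω_f = L / I = -648.5 / 2.482 = -261.3 rpm.
KE_i = ½ΣIω² = 8186 J; KE_f = ½(2.482)(27.36)² = 929.2 J.

ΔKE lost ≈ 7260 J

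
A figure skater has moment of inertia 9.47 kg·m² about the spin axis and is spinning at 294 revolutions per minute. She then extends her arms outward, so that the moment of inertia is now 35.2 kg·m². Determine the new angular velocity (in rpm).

ω₂ ≈ 79.1 rpm

With no external torque about the axis, L is conserved: I₁ω₁ = I₂ω₂.
ω₂ = I₁ω₁ / I₂ = (9.470)(294 rpm) / (35.20) = 79.10 rpm.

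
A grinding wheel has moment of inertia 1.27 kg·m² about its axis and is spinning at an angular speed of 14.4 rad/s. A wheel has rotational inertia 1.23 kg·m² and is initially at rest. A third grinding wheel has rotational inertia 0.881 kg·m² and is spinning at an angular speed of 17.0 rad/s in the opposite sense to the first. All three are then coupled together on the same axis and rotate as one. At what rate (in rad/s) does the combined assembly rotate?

The coupling torques are internal; angular momentum about the shared axis is conserved.
Taking A's sense as positive: L = (1.270)(14.4) − (0.8810)(17.0) = 3.311 kg·m²·rad/s.
Combined I = 1.270 + 1.230 + 0.8810 = 3.381 kg·m².
ω_f = L / I = 3.311 / 3.381 = 0.9793 rad/s.

|ω_f| ≈ 0.979 rad/s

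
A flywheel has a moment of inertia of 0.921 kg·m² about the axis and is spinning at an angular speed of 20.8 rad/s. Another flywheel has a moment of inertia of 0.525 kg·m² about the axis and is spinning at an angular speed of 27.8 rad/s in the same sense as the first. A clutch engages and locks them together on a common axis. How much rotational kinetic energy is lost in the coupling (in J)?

No external torque acts about the common axis, so total angular momentum is conserved.
Taking A's sense as positive: L = (0.9210)(20.8) + (0.5250)(27.8) = 33.75 kg·m²·rad/s.
Combined I = 0.9210 + 0.5250 = 1.446 kg·m².
ω_f = L / I = 33.75 / 1.446 = 23.34 rad/s.
KE_i = ½ΣIω² = 402.1 J; KE_f = ½(1.446)(23.34)² = 393.9 J.

ΔKE lost ≈ 8.19 J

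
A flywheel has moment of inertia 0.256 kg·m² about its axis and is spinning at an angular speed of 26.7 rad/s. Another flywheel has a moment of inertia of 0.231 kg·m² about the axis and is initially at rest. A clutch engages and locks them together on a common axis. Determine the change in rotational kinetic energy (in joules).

No external torque acts about the common axis, so total angular momentum is conserved.
Taking A's sense as positive: L = (0.2560)(26.7) = 6.835 kg·m²·rad/s.
Combined I = 0.2560 + 0.2310 = 0.4870 kg·m².
ω_f = L / I = 6.835 / 0.4870 = 14.04 rad/s.
KE_i = ½ΣIω² = 91.25 J; KE_f = ½(0.4870)(14.04)² = 47.97 J.

ΔKE ≈ -43.3 J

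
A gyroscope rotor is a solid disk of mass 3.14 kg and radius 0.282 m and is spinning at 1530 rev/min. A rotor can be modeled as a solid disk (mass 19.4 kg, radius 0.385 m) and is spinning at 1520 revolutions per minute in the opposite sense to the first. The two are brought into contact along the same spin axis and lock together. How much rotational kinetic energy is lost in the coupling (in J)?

No external torque acts about the common axis, so total angular momentum is conserved.
Moments of inertia: I_A = ½(3.14)(0.282)² = 0.1249 kg·m²; I_B = ½(19.4)(0.385)² = 1.438 kg·m².
Taking A's sense as positive: L = (0.1249)(1530) − (1.438)(1520) = -1994 kg·m²·rpm.
Combined I = 0.1249 + 1.438 = 1.563 kg·m².
ω_f = L / I = -1994 / 1.563 = -1276 rpm.
KE_i = ½ΣIω² = 19820 J; KE_f = ½(1.563)(133.7)² = 13960 J.

ΔKE lost ≈ 5860 J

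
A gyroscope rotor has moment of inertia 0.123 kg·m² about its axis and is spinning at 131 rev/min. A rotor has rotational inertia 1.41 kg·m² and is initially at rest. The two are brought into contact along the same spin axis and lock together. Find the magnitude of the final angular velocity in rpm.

The coupling torques are internal; angular momentum about the shared axis is conserved.
Taking A's sense as positive: L = (0.1230)(131) = 16.11 kg·m²·rpm.
Combined I = 0.1230 + 1.410 = 1.533 kg·m².
ω_f = L / I = 16.11 / 1.533 = 10.51 rpm.

|ω_f| ≈ 10.5 rpm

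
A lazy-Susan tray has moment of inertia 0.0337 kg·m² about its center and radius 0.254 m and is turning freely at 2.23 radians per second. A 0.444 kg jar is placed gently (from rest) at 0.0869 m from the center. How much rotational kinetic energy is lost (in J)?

No external torque acts about the center; L_before = L_after.
Added inertia Σmr² = (0.444)(0.0869)² = 0.003353 kg·m²; I_f = 0.03370 + 0.003353 = 0.03705 kg·m².
ω_f = I_p ω_i / I_f = (0.03370)(2.23) / 0.03705 = 2.028 rad/s.
KE_i = ½(0.03370)(2.230 rad/s)² = 0.08379 J; KE_f = ½(0.03705)(2.028)² = 0.07621 J.

energy lost ≈ 0.00758 J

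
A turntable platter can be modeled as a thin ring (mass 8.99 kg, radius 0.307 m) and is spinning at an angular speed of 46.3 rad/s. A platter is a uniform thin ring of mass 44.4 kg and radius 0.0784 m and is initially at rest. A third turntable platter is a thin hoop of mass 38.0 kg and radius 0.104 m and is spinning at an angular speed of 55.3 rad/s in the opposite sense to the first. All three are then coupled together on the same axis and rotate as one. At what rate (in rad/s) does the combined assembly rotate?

The coupling torques are internal; angular momentum about the shared axis is conserved.
Moments of inertia: I_A = (8.99)(0.307)² = 0.8473 kg·m²; I_B = (44.4)(0.0784)² = 0.2729 kg·m²; I_C = (38.0)(0.104)² = 0.4110 kg·m².
Taking A's sense as positive: L = (0.8473)(46.3) − (0.4110)(55.3) = 16.50 kg·m²·rad/s.
Combined I = 0.8473 + 0.2729 + 0.4110 = 1.531 kg·m².
ω_f = L / I = 16.50 / 1.531 = 10.78 rad/s.

|ω_f| ≈ 10.8 rad/s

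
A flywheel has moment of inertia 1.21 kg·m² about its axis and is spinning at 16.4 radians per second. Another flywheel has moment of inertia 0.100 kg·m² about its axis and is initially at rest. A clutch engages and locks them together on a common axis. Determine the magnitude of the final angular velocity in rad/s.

|ω_f| ≈ 15.1 rad/s

The coupling torques are internal; angular momentum about the shared axis is conserved.
Taking A's sense as positive: L = (1.210)(16.4) = 19.84 kg·m²·rad/s.
Combined I = 1.210 + 0.1000 = 1.310 kg·m².
ω_f = L / I = 19.84 / 1.310 = 15.15 rad/s.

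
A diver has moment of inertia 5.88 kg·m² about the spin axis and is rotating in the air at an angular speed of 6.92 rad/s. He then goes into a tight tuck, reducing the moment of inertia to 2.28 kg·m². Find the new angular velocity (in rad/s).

ω₂ ≈ 17.8 rad/s

With no external torque about the axis, L is conserved: I₁ω₁ = I₂ω₂.
ω₂ = I₁ω₁ / I₂ = (5.880)(6.92 rad/s) / (2.280) = 17.85 rad/s.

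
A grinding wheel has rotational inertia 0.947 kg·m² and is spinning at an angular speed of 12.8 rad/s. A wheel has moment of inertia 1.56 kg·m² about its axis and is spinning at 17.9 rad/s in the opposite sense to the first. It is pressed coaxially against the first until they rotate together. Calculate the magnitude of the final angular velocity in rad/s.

No external torque acts about the common axis, so total angular momentum is conserved.
Taking A's sense as positive: L = (0.9470)(12.8) − (1.560)(17.9) = -15.80 kg·m²·rad/s.
Combined I = 0.9470 + 1.560 = 2.507 kg·m².
ω_f = L / I = -15.80 / 2.507 = -6.303 rad/s.

|ω_f| ≈ 6.30 rad/s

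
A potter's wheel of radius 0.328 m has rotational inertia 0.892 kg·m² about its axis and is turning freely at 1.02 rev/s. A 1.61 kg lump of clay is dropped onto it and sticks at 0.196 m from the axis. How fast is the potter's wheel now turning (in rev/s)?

No external torque acts about the axis; L_before = L_after.
Added inertia Σmr² = (1.61)(0.196)² = 0.06185 kg·m²; I_f = 0.8920 + 0.06185 = 0.9538 kg·m².
ω_f = I_p ω_i / I_f = (0.8920)(1.02) / 0.9538 = 0.9539 rev/s.

ω_f ≈ 0.954 rev/s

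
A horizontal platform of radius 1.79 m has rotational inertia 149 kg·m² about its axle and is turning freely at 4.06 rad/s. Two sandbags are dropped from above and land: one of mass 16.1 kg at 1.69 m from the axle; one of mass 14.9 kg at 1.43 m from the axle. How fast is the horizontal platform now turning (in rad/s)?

No external torque acts about the axle; L_before = L_after.
Added inertia Σmr² = (16.1)(1.69)² + (14.9)(1.43)² = 76.45 kg·m²; I_f = 149.0 + 76.45 = 225.5 kg·m².
ω_f = I_p ω_i / I_f = (149.0)(4.06) / 225.5 = 2.683 rad/s.

ω_f ≈ 2.68 rad/s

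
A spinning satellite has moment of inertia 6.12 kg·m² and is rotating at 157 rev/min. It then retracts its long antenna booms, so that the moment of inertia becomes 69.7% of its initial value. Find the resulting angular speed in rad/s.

ω₂ ≈ 23.6 rad/s

Angular momentum about the spin axis is conserved since the torque about it is zero.
I₂ = 0.697 × 6.12 = 4.266 kg·m².
ω₂ = I₁ω₁ / I₂ = (6.120)(157 rpm) / (4.266) = 225.3 rpm = 23.59 rad/s.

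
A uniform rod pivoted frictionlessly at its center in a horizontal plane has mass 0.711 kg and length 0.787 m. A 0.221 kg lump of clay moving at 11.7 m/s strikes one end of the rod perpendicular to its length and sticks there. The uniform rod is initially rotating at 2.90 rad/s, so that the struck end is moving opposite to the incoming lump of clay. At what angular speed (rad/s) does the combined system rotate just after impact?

The axle reaction passes through the pivot and exerts no torque about it; angular momentum about the pivot is conserved through the impact.
I_p = (1/12)(0.711)(0.787)² = 0.03670 kg·m². Taking the sense of the lump of clay's angular momentum as positive, L_{lump} = m v R = (0.221)(11.7)(0.787/2) = 1.017 kg·m²/s.
L_i = −I_p ω_p + m v R = −(0.03670)(2.90) + 1.017 = 0.9110 kg·m²/s.
After sticking, I_f = I_p + m R² = 0.03670 + (0.221)(0.787/2)² = 0.07092 kg·m².
ω_f = L_i / I_f = 0.9110 / 0.07092 = 12.85 rad/s.

|ω_f| ≈ 12.8 rad/s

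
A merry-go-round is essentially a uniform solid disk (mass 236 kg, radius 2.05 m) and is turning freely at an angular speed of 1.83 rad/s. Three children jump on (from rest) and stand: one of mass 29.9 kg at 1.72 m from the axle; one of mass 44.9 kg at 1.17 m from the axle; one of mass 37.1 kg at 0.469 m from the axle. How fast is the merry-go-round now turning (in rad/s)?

ω_f ≈ 1.39 rad/s

The added mass arrives with no angular momentum about the axle, and any external torque about the axle is negligible, so the system's angular momentum is conserved.
I_p = ½(236)(2.05)² = 495.9 kg·m².
Added inertia Σmr² = (29.9)(1.72)² + (44.9)(1.17)² + (37.1)(0.469)² = 158.1 kg·m²; I_f = 495.9 + 158.1 = 654.0 kg·m².
ω_f = I_p ω_i / I_f = (495.9)(1.83) / 654.0 = 1.388 rad/s.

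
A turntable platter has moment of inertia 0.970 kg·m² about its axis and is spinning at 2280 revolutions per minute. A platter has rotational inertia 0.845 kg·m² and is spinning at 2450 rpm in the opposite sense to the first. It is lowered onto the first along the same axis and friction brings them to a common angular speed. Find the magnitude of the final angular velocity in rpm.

|ω_f| ≈ 77.9 rpm

No external torque acts about the common axis, so total angular momentum is conserved.
Taking A's sense as positive: L = (0.9700)(2280) − (0.8450)(2450) = 141.3 kg·m²·rpm.
Combined I = 0.9700 + 0.8450 = 1.815 kg·m².
ω_f = L / I = 141.3 / 1.815 = 77.88 rpm.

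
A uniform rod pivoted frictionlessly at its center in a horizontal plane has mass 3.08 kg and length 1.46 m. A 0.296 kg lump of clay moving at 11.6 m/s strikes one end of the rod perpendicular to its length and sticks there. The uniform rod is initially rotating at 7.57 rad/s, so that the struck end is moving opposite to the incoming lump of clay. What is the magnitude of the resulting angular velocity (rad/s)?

About the pivot the impulsive forces during the collision are internal, so angular momentum about that axis is conserved.
I_p = (1/12)(3.08)(1.46)² = 0.5471 kg·m². Taking the sense of the lump of clay's angular momentum as positive, L_{lump} = m v R = (0.296)(11.6)(1.46/2) = 2.507 kg·m²/s.
L_i = −I_p ω_p + m v R = −(0.5471)(7.57) + 2.507 = -1.635 kg·m²/s.
After sticking, I_f = I_p + m R² = 0.5471 + (0.296)(1.46/2)² = 0.7048 kg·m².
ω_f = L_i / I_f = -1.635 / 0.7048 = -2.320 rad/s.

|ω_f| ≈ 2.32 rad/s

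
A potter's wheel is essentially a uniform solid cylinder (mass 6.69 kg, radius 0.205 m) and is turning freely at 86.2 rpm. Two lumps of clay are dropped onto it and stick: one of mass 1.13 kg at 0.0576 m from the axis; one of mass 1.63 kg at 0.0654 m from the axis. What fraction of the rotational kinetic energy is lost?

fraction ≈ 0.0709

The added mass arrives with no angular momentum about the axis, and any external torque about the axis is negligible, so the system's angular momentum is conserved.
I_p = ½(6.69)(0.205)² = 0.1406 kg·m².
Added inertia Σmr² = (1.13)(0.0576)² + (1.63)(0.0654)² = 0.01072 kg·m²; I_f = 0.1406 + 0.01072 = 0.1513 kg·m².
ω_f = I_p ω_i / I_f = (0.1406)(86.2) / 0.1513 = 80.09 rpm.
KE_i = ½(0.1406)(9.027 rad/s)² = 5.727 J; KE_f = ½(0.1513)(8.387)² = 5.321 J.
Fraction lost = 0.07086.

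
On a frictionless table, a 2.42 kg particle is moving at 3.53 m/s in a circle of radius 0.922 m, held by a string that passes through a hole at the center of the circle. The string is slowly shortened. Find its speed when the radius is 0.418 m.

Central (radial) force ⇒ zero torque about the center ⇒ m v r is constant.
v₂ = v₁ r₁ / r₂ = (3.53)(0.922) / (0.418) = 7.786 m/s.

v₂ ≈ 7.79 m/s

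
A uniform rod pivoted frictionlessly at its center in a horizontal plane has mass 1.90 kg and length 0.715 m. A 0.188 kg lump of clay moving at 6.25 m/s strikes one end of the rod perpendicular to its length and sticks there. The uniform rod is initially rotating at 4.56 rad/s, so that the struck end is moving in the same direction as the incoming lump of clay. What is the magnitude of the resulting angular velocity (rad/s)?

|ω_f| ≈ 7.52 rad/s

The axle reaction passes through the pivot and exerts no torque about it; angular momentum about the pivot is conserved through the impact.
I_p = (1/12)(1.90)(0.715)² = 0.08094 kg·m². Taking the sense of the lump of clay's angular momentum as positive, L_{lump} = m v R = (0.188)(6.25)(0.715/2) = 0.4201 kg·m²/s.
L_i = +I_p ω_p + m v R = +(0.08094)(4.56) + 0.4201 = 0.7892 kg·m²/s.
After sticking, I_f = I_p + m R² = 0.08094 + (0.188)(0.715/2)² = 0.1050 kg·m².
ω_f = L_i / I_f = 0.7892 / 0.1050 = 7.518 rad/s.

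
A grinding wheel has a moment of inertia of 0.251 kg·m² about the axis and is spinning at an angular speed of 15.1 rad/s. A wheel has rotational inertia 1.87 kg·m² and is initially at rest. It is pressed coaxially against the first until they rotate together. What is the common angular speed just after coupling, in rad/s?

|ω_f| ≈ 1.79 rad/s

No external torque acts about the common axis, so total angular momentum is conserved.
Taking A's sense as positive: L = (0.2510)(15.1) = 3.790 kg·m²·rad/s.
Combined I = 0.2510 + 1.870 = 2.121 kg·m².
ω_f = L / I = 3.790 / 2.121 = 1.787 rad/s.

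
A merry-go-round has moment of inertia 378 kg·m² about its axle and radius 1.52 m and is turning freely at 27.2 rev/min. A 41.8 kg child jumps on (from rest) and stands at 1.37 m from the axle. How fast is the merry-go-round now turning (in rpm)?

No external torque acts about the axle; L_before = L_after.
Added inertia Σmr² = (41.8)(1.37)² = 78.45 kg·m²; I_f = 378.0 + 78.45 = 456.5 kg·m².
ω_f = I_p ω_i / I_f = (378.0)(27.2) / 456.5 = 22.52 rpm.

ω_f ≈ 22.5 rpm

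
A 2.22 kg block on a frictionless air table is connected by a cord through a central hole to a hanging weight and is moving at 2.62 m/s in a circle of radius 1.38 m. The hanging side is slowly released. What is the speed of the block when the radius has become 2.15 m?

v₂ ≈ 1.68 m/s

Central (radial) force ⇒ zero torque about the center ⇒ m v r is constant.
v₂ = v₁ r₁ / r₂ = (2.62)(1.38) / (2.15) = 1.682 m/s.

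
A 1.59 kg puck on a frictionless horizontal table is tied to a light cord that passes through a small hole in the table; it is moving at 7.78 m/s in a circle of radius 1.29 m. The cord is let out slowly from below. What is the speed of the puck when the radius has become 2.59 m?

Central (radial) force ⇒ zero torque about the center ⇒ m v r is constant.
v₂ = v₁ r₁ / r₂ = (7.78)(1.29) / (2.59) = 3.875 m/s.

v₂ ≈ 3.87 m/s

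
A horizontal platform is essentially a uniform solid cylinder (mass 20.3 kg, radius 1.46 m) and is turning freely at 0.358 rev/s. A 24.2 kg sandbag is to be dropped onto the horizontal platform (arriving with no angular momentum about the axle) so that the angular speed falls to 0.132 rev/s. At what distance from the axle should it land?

The added mass arrives with no angular momentum about the axle, and any external torque about the axle is negligible, so the system's angular momentum is conserved.
I_p = ½(20.3)(1.46)² = 21.64 kg·m².
I_p ω_i = (I_p + m r²) ω_f ⇒ m r² = I_p(ω_i/ω_f − 1) = 21.64(0.358/0.132 − 1) = 37.04 kg·m².
r = √(37.04/24.2) = 1.237 m.

r ≈ 1.24 m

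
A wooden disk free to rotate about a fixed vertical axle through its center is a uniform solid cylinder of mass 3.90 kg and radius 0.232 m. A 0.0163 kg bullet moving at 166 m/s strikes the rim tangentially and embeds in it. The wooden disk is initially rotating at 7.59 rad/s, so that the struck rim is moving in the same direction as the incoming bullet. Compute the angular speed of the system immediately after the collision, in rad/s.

About the axle the impulsive forces during the collision are internal, so angular momentum about that axis is conserved.
I_p = ½(3.90)(0.232)² = 0.1050 kg·m². Taking the sense of the bullet's angular momentum as positive, L_{bullet} = m v R = (0.0163)(166)(0.232) = 0.6277 kg·m²/s.
L_i = +I_p ω_p + m v R = +(0.1050)(7.59) + 0.6277 = 1.424 kg·m²/s.
After sticking, I_f = I_p + m R² = 0.1050 + (0.0163)(0.232)² = 0.1058 kg·m².
ω_f = L_i / I_f = 1.424 / 0.1058 = 13.46 rad/s.

|ω_f| ≈ 13.5 rad/s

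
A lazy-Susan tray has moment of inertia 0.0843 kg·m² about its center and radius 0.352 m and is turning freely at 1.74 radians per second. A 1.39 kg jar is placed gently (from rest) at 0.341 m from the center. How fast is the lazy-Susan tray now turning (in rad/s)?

ω_f ≈ 0.596 rad/s

The added mass arrives with no angular momentum about the center, and any external torque about the center is negligible, so the system's angular momentum is conserved.
Added inertia Σmr² = (1.39)(0.341)² = 0.1616 kg·m²; I_f = 0.08430 + 0.1616 = 0.2459 kg·m².
ω_f = I_p ω_i / I_f = (0.08430)(1.74) / 0.2459 = 0.5964 rad/s.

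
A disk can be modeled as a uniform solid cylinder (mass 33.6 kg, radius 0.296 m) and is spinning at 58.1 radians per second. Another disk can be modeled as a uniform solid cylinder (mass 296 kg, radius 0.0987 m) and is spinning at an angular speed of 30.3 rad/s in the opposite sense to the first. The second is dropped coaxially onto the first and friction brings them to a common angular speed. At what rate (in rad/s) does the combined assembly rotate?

No external torque acts about the common axis, so total angular momentum is conserved.
Moments of inertia: I_A = ½(33.6)(0.296)² = 1.472 kg·m²; I_B = ½(296)(0.0987)² = 1.442 kg·m².
Taking A's sense as positive: L = (1.472)(58.1) − (1.442)(30.3) = 41.83 kg·m²·rad/s.
Combined I = 1.472 + 1.442 = 2.914 kg·m².
ω_f = L / I = 41.83 / 2.914 = 14.36 rad/s.

|ω_f| ≈ 14.4 rad/s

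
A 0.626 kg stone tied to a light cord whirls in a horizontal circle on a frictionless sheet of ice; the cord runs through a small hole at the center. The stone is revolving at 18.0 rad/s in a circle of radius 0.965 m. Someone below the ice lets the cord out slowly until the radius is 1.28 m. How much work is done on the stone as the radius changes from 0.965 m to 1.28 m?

The constraining force is radial, so m r² ω about the center is conserved.
ω₂ = ω₁ (r₁/r₂)² = (18.0)(0.965/1.28)² = 10.23 rad/s.
W = ΔKE = ½m(v₂² − v₁²) = -40.76 J.

W ≈ -40.8 J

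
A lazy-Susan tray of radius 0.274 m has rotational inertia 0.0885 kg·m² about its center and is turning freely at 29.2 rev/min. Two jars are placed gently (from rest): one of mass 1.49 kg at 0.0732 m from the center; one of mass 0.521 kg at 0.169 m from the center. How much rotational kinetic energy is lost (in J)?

energy lost ≈ 0.0849 J

No external torque acts about the center; L_before = L_after.
Added inertia Σmr² = (1.49)(0.0732)² + (0.521)(0.169)² = 0.02286 kg·m²; I_f = 0.08850 + 0.02286 = 0.1114 kg·m².
ω_f = I_p ω_i / I_f = (0.08850)(29.2) / 0.1114 = 23.20 rpm.
KE_i = ½(0.08850)(3.058 rad/s)² = 0.4137 J; KE_f = ½(0.1114)(2.430)² = 0.3288 J.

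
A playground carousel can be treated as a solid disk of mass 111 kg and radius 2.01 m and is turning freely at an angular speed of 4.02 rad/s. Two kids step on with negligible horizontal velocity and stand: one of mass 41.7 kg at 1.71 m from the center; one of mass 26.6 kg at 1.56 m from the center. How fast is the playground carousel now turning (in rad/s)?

No external torque acts about the center; L_before = L_after.
I_p = ½(111)(2.01)² = 224.2 kg·m².
Added inertia Σmr² = (41.7)(1.71)² + (26.6)(1.56)² = 186.7 kg·m²; I_f = 224.2 + 186.7 = 410.9 kg·m².
ω_f = I_p ω_i / I_f = (224.2)(4.02) / 410.9 = 2.194 rad/s.

ω_f ≈ 2.19 rad/s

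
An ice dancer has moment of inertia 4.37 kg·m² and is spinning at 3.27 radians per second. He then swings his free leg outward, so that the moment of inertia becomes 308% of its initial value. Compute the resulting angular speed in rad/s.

Angular momentum about the spin axis is conserved since the torque about it is zero.
I₂ = 3.08 × 4.37 = 13.46 kg·m².
ω₂ = I₁ω₁ / I₂ = (4.370)(3.27 rad/s) / (13.46) = 1.062 rad/s.

ω₂ ≈ 1.06 rad/s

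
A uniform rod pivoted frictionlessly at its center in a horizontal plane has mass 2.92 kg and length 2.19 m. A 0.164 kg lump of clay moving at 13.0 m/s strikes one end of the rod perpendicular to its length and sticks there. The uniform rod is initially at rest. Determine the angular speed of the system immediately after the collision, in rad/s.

|ω_f| ≈ 1.71 rad/s

About the pivot the impulsive forces during the collision are internal, so angular momentum about that axis is conserved.
I_p = (1/12)(2.92)(2.19)² = 1.167 kg·m². Taking the sense of the lump of clay's angular momentum as positive, L_{lump} = m v R = (0.164)(13.0)(2.19/2) = 2.335 kg·m²/s.
L_i = 0 + 2.335 = 2.335 kg·m²/s.
After sticking, I_f = I_p + m R² = 1.167 + (0.164)(2.19/2)² = 1.364 kg·m².
ω_f = L_i / I_f = 2.335 / 1.364 = 1.712 rad/s.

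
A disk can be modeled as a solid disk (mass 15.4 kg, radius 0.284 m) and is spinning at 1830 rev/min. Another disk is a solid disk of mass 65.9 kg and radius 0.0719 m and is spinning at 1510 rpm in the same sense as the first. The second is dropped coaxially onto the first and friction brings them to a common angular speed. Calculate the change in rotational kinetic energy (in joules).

ΔKE ≈ -75.1 J

The coupling torques are internal; angular momentum about the shared axis is conserved.
Moments of inertia: I_A = ½(15.4)(0.284)² = 0.6211 kg·m²; I_B = ½(65.9)(0.0719)² = 0.1703 kg·m².
Taking A's sense as positive: L = (0.6211)(1830) + (0.1703)(1510) = 1394 kg·m²·rpm.
Combined I = 0.6211 + 0.1703 = 0.7914 kg·m².
ω_f = L / I = 1394 / 0.7914 = 1761 rpm.
KE_i = ½ΣIω² = 13530 J; KE_f = ½(0.7914)(184.4)² = 13460 J.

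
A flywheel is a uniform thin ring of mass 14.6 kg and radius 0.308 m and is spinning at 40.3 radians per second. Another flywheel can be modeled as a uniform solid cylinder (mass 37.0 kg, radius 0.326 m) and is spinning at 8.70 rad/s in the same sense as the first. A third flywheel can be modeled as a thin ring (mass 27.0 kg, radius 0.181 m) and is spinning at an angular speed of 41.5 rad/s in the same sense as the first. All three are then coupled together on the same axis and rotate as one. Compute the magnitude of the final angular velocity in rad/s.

No external torque acts about the common axis, so total angular momentum is conserved.
Moments of inertia: I_A = (14.6)(0.308)² = 1.385 kg·m²; I_B = ½(37.0)(0.326)² = 1.966 kg·m²; I_C = (27.0)(0.181)² = 0.8845 kg·m².
Taking A's sense as positive: L = (1.385)(40.3) + (1.966)(8.70) + (0.8845)(41.5) = 109.6 kg·m²·rad/s.
Combined I = 1.385 + 1.966 + 0.8845 = 4.236 kg·m².
ω_f = L / I = 109.6 / 4.236 = 25.88 rad/s.

|ω_f| ≈ 25.9 rad/s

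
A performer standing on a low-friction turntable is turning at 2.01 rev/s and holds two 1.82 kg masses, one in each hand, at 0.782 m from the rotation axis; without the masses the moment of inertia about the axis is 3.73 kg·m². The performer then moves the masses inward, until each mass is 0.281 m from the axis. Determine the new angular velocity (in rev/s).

With no external torque about the axis, L is conserved: I₁ω₁ = I₂ω₂.
I₁ = 3.73 + 2(1.82)(0.782)² = 5.956 kg·m²; I₂ = 3.73 + 2(1.82)(0.281)² = 4.017 kg·m².
ω₂ = I₁ω₁ / I₂ = (5.956)(2.01 rev/s) / (4.017) = 2.980 rev/s.

ω₂ ≈ 2.98 rev/s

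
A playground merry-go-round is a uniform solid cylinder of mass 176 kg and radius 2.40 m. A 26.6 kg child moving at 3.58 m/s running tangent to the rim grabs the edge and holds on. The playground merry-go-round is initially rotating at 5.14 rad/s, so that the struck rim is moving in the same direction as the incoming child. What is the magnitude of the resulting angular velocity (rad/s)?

|ω_f| ≈ 4.29 rad/s

About the axle the impulsive forces during the collision are internal, so angular momentum about that axis is conserved.
I_p = ½(176)(2.40)² = 506.9 kg·m². Taking the sense of the child's angular momentum as positive, L_{child} = m v R = (26.6)(3.58)(2.40) = 228.5 kg·m²/s.
L_i = +I_p ω_p + m v R = +(506.9)(5.14) + 228.5 = 2834 kg·m²/s.
After sticking, I_f = I_p + m R² = 506.9 + (26.6)(2.40)² = 660.1 kg·m².
ω_f = L_i / I_f = 2834 / 660.1 = 4.293 rad/s.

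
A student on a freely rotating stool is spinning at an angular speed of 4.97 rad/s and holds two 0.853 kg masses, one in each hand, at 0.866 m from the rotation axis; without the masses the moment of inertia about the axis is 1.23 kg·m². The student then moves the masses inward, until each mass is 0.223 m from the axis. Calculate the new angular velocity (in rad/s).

With no external torque about the axis, L is conserved: I₁ω₁ = I₂ω₂.
I₁ = 1.23 + 2(0.853)(0.866)² = 2.509 kg·m²; I₂ = 1.23 + 2(0.853)(0.223)² = 1.315 kg·m².
ω₂ = I₁ω₁ / I₂ = (2.509)(4.97 rad/s) / (1.315) = 9.485 rad/s.

ω₂ ≈ 9.49 rad/s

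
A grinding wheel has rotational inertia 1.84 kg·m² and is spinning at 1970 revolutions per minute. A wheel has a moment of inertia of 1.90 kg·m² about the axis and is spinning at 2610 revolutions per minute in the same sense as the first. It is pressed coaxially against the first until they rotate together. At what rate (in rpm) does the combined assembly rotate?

|ω_f| ≈ 2300 rpm

No external torque acts about the common axis, so total angular momentum is conserved.
Taking A's sense as positive: L = (1.840)(1970) + (1.900)(2610) = 8584 kg·m²·rpm.
Combined I = 1.840 + 1.900 = 3.740 kg·m².
ω_f = L / I = 8584 / 3.740 = 2295 rpm.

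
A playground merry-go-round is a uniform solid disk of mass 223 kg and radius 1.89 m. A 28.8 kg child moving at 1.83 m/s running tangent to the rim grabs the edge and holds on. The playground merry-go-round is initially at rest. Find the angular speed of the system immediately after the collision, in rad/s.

|ω_f| ≈ 0.199 rad/s

The axle reaction passes through the axle and exerts no torque about it; angular momentum about the axle is conserved through the impact.
I_p = ½(223)(1.89)² = 398.3 kg·m². Taking the sense of the child's angular momentum as positive, L_{child} = m v R = (28.8)(1.83)(1.89) = 99.61 kg·m²/s.
L_i = 0 + 99.61 = 99.61 kg·m²/s.
After sticking, I_f = I_p + m R² = 398.3 + (28.8)(1.89)² = 501.2 kg·m².
ω_f = L_i / I_f = 99.61 / 501.2 = 0.1988 rad/s.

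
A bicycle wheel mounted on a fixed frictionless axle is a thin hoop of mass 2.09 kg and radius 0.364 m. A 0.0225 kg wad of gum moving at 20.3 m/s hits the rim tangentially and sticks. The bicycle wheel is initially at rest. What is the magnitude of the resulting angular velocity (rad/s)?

|ω_f| ≈ 0.594 rad/s

The axle reaction passes through the axle and exerts no torque about it; angular momentum about the axle is conserved through the impact.
I_p = (2.09)(0.364)² = 0.2769 kg·m². Taking the sense of the wad of gum's angular momentum as positive, L_{wad} = m v R = (0.0225)(20.3)(0.364) = 0.1663 kg·m²/s.
L_i = 0 + 0.1663 = 0.1663 kg·m²/s.
After sticking, I_f = I_p + m R² = 0.2769 + (0.0225)(0.364)² = 0.2799 kg·m².
ω_f = L_i / I_f = 0.1663 / 0.2799 = 0.5940 rad/s.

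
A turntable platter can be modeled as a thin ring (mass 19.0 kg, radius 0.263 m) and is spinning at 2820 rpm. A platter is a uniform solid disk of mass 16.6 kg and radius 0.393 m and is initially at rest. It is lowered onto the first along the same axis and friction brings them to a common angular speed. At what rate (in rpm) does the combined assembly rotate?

No external torque acts about the common axis, so total angular momentum is conserved.
Moments of inertia: I_A = (19.0)(0.263)² = 1.314 kg·m²; I_B = ½(16.6)(0.393)² = 1.282 kg·m².
Taking A's sense as positive: L = (1.314)(2820) = 3706 kg·m²·rpm.
Combined I = 1.314 + 1.282 = 2.596 kg·m².
ω_f = L / I = 3706 / 2.596 = 1428 rpm.

|ω_f| ≈ 1430 rpm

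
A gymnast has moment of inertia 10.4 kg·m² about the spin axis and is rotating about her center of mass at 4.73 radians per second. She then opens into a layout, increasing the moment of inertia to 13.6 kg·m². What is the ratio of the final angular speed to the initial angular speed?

ω₂/ω₁ ≈ 0.765

With no external torque about the axis, L is conserved: I₁ω₁ = I₂ω₂.
ω₂/ω₁ = I₁/I₂ = 10.40 / 13.60 = 0.7647.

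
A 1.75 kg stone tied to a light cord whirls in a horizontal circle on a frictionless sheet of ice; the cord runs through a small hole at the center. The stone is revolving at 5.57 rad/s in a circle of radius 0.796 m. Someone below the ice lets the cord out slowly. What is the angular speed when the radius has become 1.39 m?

ω₂ ≈ 1.83 rad/s

The constraining force is radial, so m r² ω about the center is conserved.
ω₂ = ω₁ (r₁/r₂)² = (5.57)(0.796/1.39)² = 1.827 rad/s.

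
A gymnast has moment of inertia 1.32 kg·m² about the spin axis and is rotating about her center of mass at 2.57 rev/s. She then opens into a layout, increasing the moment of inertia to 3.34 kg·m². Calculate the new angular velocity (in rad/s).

ω₂ ≈ 6.38 rad/s

Angular momentum about the spin axis is conserved since the torque about it is zero.
ω₂ = I₁ω₁ / I₂ = (1.320)(2.57 rev/s) / (3.340) = 1.016 rev/s = 6.382 rad/s.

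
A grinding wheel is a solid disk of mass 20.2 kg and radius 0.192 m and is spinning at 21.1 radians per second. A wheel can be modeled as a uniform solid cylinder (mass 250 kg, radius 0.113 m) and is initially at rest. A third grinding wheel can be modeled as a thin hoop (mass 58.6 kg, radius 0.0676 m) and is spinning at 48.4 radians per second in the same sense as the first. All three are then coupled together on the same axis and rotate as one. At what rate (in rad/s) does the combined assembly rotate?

|ω_f| ≈ 9.31 rad/s

The coupling torques are internal; angular momentum about the shared axis is conserved.
Moments of inertia: I_A = ½(20.2)(0.192)² = 0.3723 kg·m²; I_B = ½(250)(0.113)² = 1.596 kg·m²; I_C = (58.6)(0.0676)² = 0.2678 kg·m².
Taking A's sense as positive: L = (0.3723)(21.1) + (0.2678)(48.4) = 20.82 kg·m²·rad/s.
Combined I = 0.3723 + 1.596 + 0.2678 = 2.236 kg·m².
ω_f = L / I = 20.82 / 2.236 = 9.309 rad/s.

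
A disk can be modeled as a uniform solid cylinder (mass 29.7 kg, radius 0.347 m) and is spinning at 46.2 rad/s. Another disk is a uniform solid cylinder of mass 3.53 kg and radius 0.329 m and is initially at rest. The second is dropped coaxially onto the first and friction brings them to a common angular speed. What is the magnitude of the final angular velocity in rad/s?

No external torque acts about the common axis, so total angular momentum is conserved.
Moments of inertia: I_A = ½(29.7)(0.347)² = 1.788 kg·m²; I_B = ½(3.53)(0.329)² = 0.1910 kg·m².
Taking A's sense as positive: L = (1.788)(46.2) = 82.61 kg·m²·rad/s.
Combined I = 1.788 + 0.1910 = 1.979 kg·m².
ω_f = L / I = 82.61 / 1.979 = 41.74 rad/s.

|ω_f| ≈ 41.7 rad/s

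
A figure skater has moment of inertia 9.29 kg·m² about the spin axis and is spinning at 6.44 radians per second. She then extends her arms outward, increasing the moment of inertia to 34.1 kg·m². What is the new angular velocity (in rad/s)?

ω₂ ≈ 1.75 rad/s

No external torque acts about the spin axis, so angular momentum is conserved.
ω₂ = I₁ω₁ / I₂ = (9.290)(6.44 rad/s) / (34.10) = 1.754 rad/s.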